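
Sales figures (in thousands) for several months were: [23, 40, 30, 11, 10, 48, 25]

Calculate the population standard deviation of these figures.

13.0024

Step 1: Compute the mean: 26.7143
Step 2: Sum of squared deviations from the mean: 1183.4286
Step 3: Population variance = 1183.4286 / 7 = 169.0612
Step 4: Standard deviation = sqrt(169.0612) = 13.0024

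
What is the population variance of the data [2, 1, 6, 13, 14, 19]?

43.8056

Step 1: Compute the mean: (2 + 1 + 6 + 13 + 14 + 19) / 6 = 9.1667
Step 2: Compute squared deviations from the mean:
  (2 - 9.1667)^2 = 51.3611
  (1 - 9.1667)^2 = 66.6944
  (6 - 9.1667)^2 = 10.0278
  (13 - 9.1667)^2 = 14.6944
  (14 - 9.1667)^2 = 23.3611
  (19 - 9.1667)^2 = 96.6944
Step 3: Sum of squared deviations = 262.8333
Step 4: Population variance = 262.8333 / 6 = 43.8056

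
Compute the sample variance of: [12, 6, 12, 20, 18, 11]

25.7667

Step 1: Compute the mean: (12 + 6 + 12 + 20 + 18 + 11) / 6 = 13.1667
Step 2: Compute squared deviations from the mean:
  (12 - 13.1667)^2 = 1.3611
  (6 - 13.1667)^2 = 51.3611
  (12 - 13.1667)^2 = 1.3611
  (20 - 13.1667)^2 = 46.6944
  (18 - 13.1667)^2 = 23.3611
  (11 - 13.1667)^2 = 4.6944
Step 3: Sum of squared deviations = 128.8333
Step 4: Sample variance = 128.8333 / 5 = 25.7667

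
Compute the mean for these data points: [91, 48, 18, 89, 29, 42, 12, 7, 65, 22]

42.3

Step 1: Sum all values: 91 + 48 + 18 + 89 + 29 + 42 + 12 + 7 + 65 + 22 = 423
Step 2: Count the number of values: n = 10
Step 3: Mean = sum / n = 423 / 10 = 42.3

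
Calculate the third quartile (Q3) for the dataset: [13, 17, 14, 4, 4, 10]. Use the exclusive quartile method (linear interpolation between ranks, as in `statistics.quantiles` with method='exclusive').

14.75

Step 1: Sort the data: [4, 4, 10, 13, 14, 17]
Step 2: n = 6
Step 3: Using the exclusive quartile method:
  Q1 = 4
  Q2 (median) = 11.5
  Q3 = 14.75
  IQR = Q3 - Q1 = 14.75 - 4 = 10.75
Step 4: Q3 = 14.75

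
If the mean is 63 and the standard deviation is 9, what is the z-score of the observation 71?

0.8889

Step 1: Recall the z-score formula: z = (x - mu) / sigma
Step 2: Substitute values: z = (71 - 63) / 9
Step 3: z = 8 / 9 = 0.8889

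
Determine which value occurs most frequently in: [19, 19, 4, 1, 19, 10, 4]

19

Step 1: Count the frequency of each value:
  1: appears 1 time(s)
  4: appears 2 time(s)
  10: appears 1 time(s)
  19: appears 3 time(s)
Step 2: The value 19 appears most frequently (3 times).
Step 3: Mode = 19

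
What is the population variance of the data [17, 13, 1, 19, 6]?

45.76

Step 1: Compute the mean: (17 + 13 + 1 + 19 + 6) / 5 = 11.2
Step 2: Compute squared deviations from the mean:
  (17 - 11.2)^2 = 33.64
  (13 - 11.2)^2 = 3.24
  (1 - 11.2)^2 = 104.04
  (19 - 11.2)^2 = 60.84
  (6 - 11.2)^2 = 27.04
Step 3: Sum of squared deviations = 228.8
Step 4: Population variance = 228.8 / 5 = 45.76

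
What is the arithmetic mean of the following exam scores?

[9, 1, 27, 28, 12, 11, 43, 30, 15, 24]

20

Step 1: Sum all values: 9 + 1 + 27 + 28 + 12 + 11 + 43 + 30 + 15 + 24 = 200
Step 2: Count the number of values: n = 10
Step 3: Mean = sum / n = 200 / 10 = 20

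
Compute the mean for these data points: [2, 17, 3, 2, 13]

7.4

Step 1: Sum all values: 2 + 17 + 3 + 2 + 13 = 37
Step 2: Count the number of values: n = 5
Step 3: Mean = sum / n = 37 / 5 = 7.4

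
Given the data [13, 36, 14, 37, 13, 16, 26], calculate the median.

16

Step 1: Sort the data in ascending order: [13, 13, 14, 16, 26, 36, 37]
Step 2: The number of values is n = 7.
Step 3: Since n is odd, the median is the middle value at position 4: 16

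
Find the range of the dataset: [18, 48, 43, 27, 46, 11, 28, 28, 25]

37

Step 1: Identify the maximum value: max = 48
Step 2: Identify the minimum value: min = 11
Step 3: Range = max - min = 48 - 11 = 37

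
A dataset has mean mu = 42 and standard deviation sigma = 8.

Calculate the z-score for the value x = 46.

0.5

Step 1: Recall the z-score formula: z = (x - mu) / sigma
Step 2: Substitute values: z = (46 - 42) / 8
Step 3: z = 4 / 8 = 0.5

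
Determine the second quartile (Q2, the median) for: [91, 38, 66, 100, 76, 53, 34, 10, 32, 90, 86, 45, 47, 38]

50

Step 1: Sort the data: [10, 32, 34, 38, 38, 45, 47, 53, 66, 76, 86, 90, 91, 100]
Step 2: n = 14
Step 3: Q2 is the median. Since n is even, it is the average of the values at positions 7 and 8:
  Q2 = (47 + 53) / 2 = 50
Step 4: Q2 = 50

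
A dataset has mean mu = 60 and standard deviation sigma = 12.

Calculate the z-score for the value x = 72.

1

Step 1: Recall the z-score formula: z = (x - mu) / sigma
Step 2: Substitute values: z = (72 - 60) / 12
Step 3: z = 12 / 12 = 1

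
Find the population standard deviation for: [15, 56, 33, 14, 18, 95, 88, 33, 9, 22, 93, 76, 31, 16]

30.9451

Step 1: Compute the mean: 42.7857
Step 2: Sum of squared deviations from the mean: 13406.3571
Step 3: Population variance = 13406.3571 / 14 = 957.5969
Step 4: Standard deviation = sqrt(957.5969) = 30.9451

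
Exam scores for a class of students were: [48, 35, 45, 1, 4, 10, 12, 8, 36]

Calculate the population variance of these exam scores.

308.321

Step 1: Compute the mean: (48 + 35 + 45 + 1 + 4 + 10 + 12 + 8 + 36) / 9 = 22.1111
Step 2: Compute squared deviations from the mean:
  (48 - 22.1111)^2 = 670.2346
  (35 - 22.1111)^2 = 166.1235
  (45 - 22.1111)^2 = 523.9012
  (1 - 22.1111)^2 = 445.679
  (4 - 22.1111)^2 = 328.0123
  (10 - 22.1111)^2 = 146.679
  (12 - 22.1111)^2 = 102.2346
  (8 - 22.1111)^2 = 199.1235
  (36 - 22.1111)^2 = 192.9012
Step 3: Sum of squared deviations = 2774.8889
Step 4: Population variance = 2774.8889 / 9 = 308.321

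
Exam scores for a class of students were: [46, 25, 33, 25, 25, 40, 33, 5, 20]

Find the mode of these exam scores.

25

Step 1: Count the frequency of each value:
  5: appears 1 time(s)
  20: appears 1 time(s)
  25: appears 3 time(s)
  33: appears 2 time(s)
  40: appears 1 time(s)
  46: appears 1 time(s)
Step 2: The value 25 appears most frequently (3 times).
Step 3: Mode = 25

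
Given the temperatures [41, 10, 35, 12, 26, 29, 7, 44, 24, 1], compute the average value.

22.9

Step 1: Sum all values: 41 + 10 + 35 + 12 + 26 + 29 + 7 + 44 + 24 + 1 = 229
Step 2: Count the number of values: n = 10
Step 3: Mean = sum / n = 229 / 10 = 22.9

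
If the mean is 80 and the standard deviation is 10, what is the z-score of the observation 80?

0

Step 1: Recall the z-score formula: z = (x - mu) / sigma
Step 2: Substitute values: z = (80 - 80) / 10
Step 3: z = 0 / 10 = 0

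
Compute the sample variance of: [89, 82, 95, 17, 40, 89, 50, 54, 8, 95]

1074.3222

Step 1: Compute the mean: (89 + 82 + 95 + 17 + 40 + 89 + 50 + 54 + 8 + 95) / 10 = 61.9
Step 2: Compute squared deviations from the mean:
  (89 - 61.9)^2 = 734.41
  (82 - 61.9)^2 = 404.01
  (95 - 61.9)^2 = 1095.61
  (17 - 61.9)^2 = 2016.01
  (40 - 61.9)^2 = 479.61
  (89 - 61.9)^2 = 734.41
  (50 - 61.9)^2 = 141.61
  (54 - 61.9)^2 = 62.41
  (8 - 61.9)^2 = 2905.21
  (95 - 61.9)^2 = 1095.61
Step 3: Sum of squared deviations = 9668.9
Step 4: Sample variance = 9668.9 / 9 = 1074.3222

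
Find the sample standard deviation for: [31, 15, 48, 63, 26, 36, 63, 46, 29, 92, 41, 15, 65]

22.2854

Step 1: Compute the mean: 43.8462
Step 2: Sum of squared deviations from the mean: 5959.6923
Step 3: Sample variance = 5959.6923 / 12 = 496.641
Step 4: Standard deviation = sqrt(496.641) = 22.2854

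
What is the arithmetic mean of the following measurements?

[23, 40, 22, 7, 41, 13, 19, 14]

22.375

Step 1: Sum all values: 23 + 40 + 22 + 7 + 41 + 13 + 19 + 14 = 179
Step 2: Count the number of values: n = 8
Step 3: Mean = sum / n = 179 / 8 = 22.375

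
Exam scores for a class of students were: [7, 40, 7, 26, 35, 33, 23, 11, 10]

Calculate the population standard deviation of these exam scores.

12.2111

Step 1: Compute the mean: 21.3333
Step 2: Sum of squared deviations from the mean: 1342
Step 3: Population variance = 1342 / 9 = 149.1111
Step 4: Standard deviation = sqrt(149.1111) = 12.2111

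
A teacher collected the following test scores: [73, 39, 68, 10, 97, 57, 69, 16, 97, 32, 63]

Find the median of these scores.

63

Step 1: Sort the data in ascending order: [10, 16, 32, 39, 57, 63, 68, 69, 73, 97, 97]
Step 2: The number of values is n = 11.
Step 3: Since n is odd, the median is the middle value at position 6: 63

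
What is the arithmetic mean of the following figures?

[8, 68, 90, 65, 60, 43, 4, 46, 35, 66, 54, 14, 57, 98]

50.5714

Step 1: Sum all values: 8 + 68 + 90 + 65 + 60 + 43 + 4 + 46 + 35 + 66 + 54 + 14 + 57 + 98 = 708
Step 2: Count the number of values: n = 14
Step 3: Mean = sum / n = 708 / 14 = 50.5714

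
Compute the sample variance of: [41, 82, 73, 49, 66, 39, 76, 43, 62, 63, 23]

337.0909

Step 1: Compute the mean: (41 + 82 + 73 + 49 + 66 + 39 + 76 + 43 + 62 + 63 + 23) / 11 = 56.0909
Step 2: Compute squared deviations from the mean:
  (41 - 56.0909)^2 = 227.7355
  (82 - 56.0909)^2 = 671.281
  (73 - 56.0909)^2 = 285.9174
  (49 - 56.0909)^2 = 50.281
  (66 - 56.0909)^2 = 98.1901
  (39 - 56.0909)^2 = 292.0992
  (76 - 56.0909)^2 = 396.3719
  (43 - 56.0909)^2 = 171.3719
  (62 - 56.0909)^2 = 34.9174
  (63 - 56.0909)^2 = 47.7355
  (23 - 56.0909)^2 = 1095.0083
Step 3: Sum of squared deviations = 3370.9091
Step 4: Sample variance = 3370.9091 / 10 = 337.0909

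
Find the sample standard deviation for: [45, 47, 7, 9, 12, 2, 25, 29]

17.3452

Step 1: Compute the mean: 22
Step 2: Sum of squared deviations from the mean: 2106
Step 3: Sample variance = 2106 / 7 = 300.8571
Step 4: Standard deviation = sqrt(300.8571) = 17.3452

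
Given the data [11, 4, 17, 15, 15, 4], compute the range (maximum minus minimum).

13

Step 1: Identify the maximum value: max = 17
Step 2: Identify the minimum value: min = 4
Step 3: Range = max - min = 17 - 4 = 13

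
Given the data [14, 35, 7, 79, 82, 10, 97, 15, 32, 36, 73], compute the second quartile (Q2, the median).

35

Step 1: Sort the data: [7, 10, 14, 15, 32, 35, 36, 73, 79, 82, 97]
Step 2: n = 11
Step 3: Q2 is the median. Since n is odd, it is the middle value at position 6: 35
Step 4: Q2 = 35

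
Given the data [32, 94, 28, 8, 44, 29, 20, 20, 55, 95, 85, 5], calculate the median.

30.5

Step 1: Sort the data in ascending order: [5, 8, 20, 20, 28, 29, 32, 44, 55, 85, 94, 95]
Step 2: The number of values is n = 12.
Step 3: Since n is even, the median is the average of positions 6 and 7:
  Median = (29 + 32) / 2 = 30.5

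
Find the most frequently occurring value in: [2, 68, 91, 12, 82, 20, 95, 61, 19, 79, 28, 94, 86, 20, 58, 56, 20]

20

Step 1: Count the frequency of each value:
  2: appears 1 time(s)
  12: appears 1 time(s)
  19: appears 1 time(s)
  20: appears 3 time(s)
  28: appears 1 time(s)
  56: appears 1 time(s)
  58: appears 1 time(s)
  61: appears 1 time(s)
  68: appears 1 time(s)
  79: appears 1 time(s)
  82: appears 1 time(s)
  86: appears 1 time(s)
  91: appears 1 time(s)
  94: appears 1 time(s)
  95: appears 1 time(s)
Step 2: The value 20 appears most frequently (3 times).
Step 3: Mode = 20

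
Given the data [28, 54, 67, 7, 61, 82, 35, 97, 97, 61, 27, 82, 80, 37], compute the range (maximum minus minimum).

90

Step 1: Identify the maximum value: max = 97
Step 2: Identify the minimum value: min = 7
Step 3: Range = max - min = 97 - 7 = 90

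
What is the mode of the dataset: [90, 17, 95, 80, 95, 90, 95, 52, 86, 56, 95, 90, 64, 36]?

95

Step 1: Count the frequency of each value:
  17: appears 1 time(s)
  36: appears 1 time(s)
  52: appears 1 time(s)
  56: appears 1 time(s)
  64: appears 1 time(s)
  80: appears 1 time(s)
  86: appears 1 time(s)
  90: appears 3 time(s)
  95: appears 4 time(s)
Step 2: The value 95 appears most frequently (4 times).
Step 3: Mode = 95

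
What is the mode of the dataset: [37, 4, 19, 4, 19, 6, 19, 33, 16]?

19

Step 1: Count the frequency of each value:
  4: appears 2 time(s)
  6: appears 1 time(s)
  16: appears 1 time(s)
  19: appears 3 time(s)
  33: appears 1 time(s)
  37: appears 1 time(s)
Step 2: The value 19 appears most frequently (3 times).
Step 3: Mode = 19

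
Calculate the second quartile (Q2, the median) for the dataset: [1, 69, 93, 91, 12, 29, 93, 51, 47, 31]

49

Step 1: Sort the data: [1, 12, 29, 31, 47, 51, 69, 91, 93, 93]
Step 2: n = 10
Step 3: Q2 is the median. Since n is even, it is the average of the values at positions 5 and 6:
  Q2 = (47 + 51) / 2 = 49
Step 4: Q2 = 49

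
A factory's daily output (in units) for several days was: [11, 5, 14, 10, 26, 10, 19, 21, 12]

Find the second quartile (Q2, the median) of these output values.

12

Step 1: Sort the data: [5, 10, 10, 11, 12, 14, 19, 21, 26]
Step 2: n = 9
Step 3: Q2 is the median. Since n is odd, it is the middle value at position 5: 12
Step 4: Q2 = 12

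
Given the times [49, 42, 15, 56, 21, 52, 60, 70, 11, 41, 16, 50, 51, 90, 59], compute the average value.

45.5333

Step 1: Sum all values: 49 + 42 + 15 + 56 + 21 + 52 + 60 + 70 + 11 + 41 + 16 + 50 + 51 + 90 + 59 = 683
Step 2: Count the number of values: n = 15
Step 3: Mean = sum / n = 683 / 15 = 45.5333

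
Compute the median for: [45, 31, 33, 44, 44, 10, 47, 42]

43

Step 1: Sort the data in ascending order: [10, 31, 33, 42, 44, 44, 45, 47]
Step 2: The number of values is n = 8.
Step 3: Since n is even, the median is the average of positions 4 and 5:
  Median = (42 + 44) / 2 = 43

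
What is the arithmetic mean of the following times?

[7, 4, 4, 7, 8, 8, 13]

7.2857

Step 1: Sum all values: 7 + 4 + 4 + 7 + 8 + 8 + 13 = 51
Step 2: Count the number of values: n = 7
Step 3: Mean = sum / n = 51 / 7 = 7.2857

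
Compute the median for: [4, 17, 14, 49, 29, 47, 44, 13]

23

Step 1: Sort the data in ascending order: [4, 13, 14, 17, 29, 44, 47, 49]
Step 2: The number of values is n = 8.
Step 3: Since n is even, the median is the average of positions 4 and 5:
  Median = (17 + 29) / 2 = 23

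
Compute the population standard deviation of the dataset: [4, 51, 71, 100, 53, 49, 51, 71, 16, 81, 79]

26.8716

Step 1: Compute the mean: 56.9091
Step 2: Sum of squared deviations from the mean: 7942.9091
Step 3: Population variance = 7942.9091 / 11 = 722.0826
Step 4: Standard deviation = sqrt(722.0826) = 26.8716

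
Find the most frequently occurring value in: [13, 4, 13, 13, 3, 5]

13

Step 1: Count the frequency of each value:
  3: appears 1 time(s)
  4: appears 1 time(s)
  5: appears 1 time(s)
  13: appears 3 time(s)
Step 2: The value 13 appears most frequently (3 times).
Step 3: Mode = 13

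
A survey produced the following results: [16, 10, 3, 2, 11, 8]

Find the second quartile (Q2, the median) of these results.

9

Step 1: Sort the data: [2, 3, 8, 10, 11, 16]
Step 2: n = 6
Step 3: Q2 is the median. Since n is even, it is the average of the values at positions 3 and 4:
  Q2 = (8 + 10) / 2 = 9
Step 4: Q2 = 9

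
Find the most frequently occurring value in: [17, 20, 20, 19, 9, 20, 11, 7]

20

Step 1: Count the frequency of each value:
  7: appears 1 time(s)
  9: appears 1 time(s)
  11: appears 1 time(s)
  17: appears 1 time(s)
  19: appears 1 time(s)
  20: appears 3 time(s)
Step 2: The value 20 appears most frequently (3 times).
Step 3: Mode = 20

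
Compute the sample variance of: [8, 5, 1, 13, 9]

20.2

Step 1: Compute the mean: (8 + 5 + 1 + 13 + 9) / 5 = 7.2
Step 2: Compute squared deviations from the mean:
  (8 - 7.2)^2 = 0.64
  (5 - 7.2)^2 = 4.84
  (1 - 7.2)^2 = 38.44
  (13 - 7.2)^2 = 33.64
  (9 - 7.2)^2 = 3.24
Step 3: Sum of squared deviations = 80.8
Step 4: Sample variance = 80.8 / 4 = 20.2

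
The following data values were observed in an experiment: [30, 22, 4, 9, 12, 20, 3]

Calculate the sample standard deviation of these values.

10.0451

Step 1: Compute the mean: 14.2857
Step 2: Sum of squared deviations from the mean: 605.4286
Step 3: Sample variance = 605.4286 / 6 = 100.9048
Step 4: Standard deviation = sqrt(100.9048) = 10.0451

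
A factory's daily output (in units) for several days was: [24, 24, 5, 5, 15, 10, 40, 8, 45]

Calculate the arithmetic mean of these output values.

19.5556

Step 1: Sum all values: 24 + 24 + 5 + 5 + 15 + 10 + 40 + 8 + 45 = 176
Step 2: Count the number of values: n = 9
Step 3: Mean = sum / n = 176 / 9 = 19.5556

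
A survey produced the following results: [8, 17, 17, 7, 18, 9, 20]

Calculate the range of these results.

13

Step 1: Identify the maximum value: max = 20
Step 2: Identify the minimum value: min = 7
Step 3: Range = max - min = 20 - 7 = 13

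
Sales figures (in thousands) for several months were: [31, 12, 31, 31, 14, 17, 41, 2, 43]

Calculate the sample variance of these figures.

196.25

Step 1: Compute the mean: (31 + 12 + 31 + 31 + 14 + 17 + 41 + 2 + 43) / 9 = 24.6667
Step 2: Compute squared deviations from the mean:
  (31 - 24.6667)^2 = 40.1111
  (12 - 24.6667)^2 = 160.4444
  (31 - 24.6667)^2 = 40.1111
  (31 - 24.6667)^2 = 40.1111
  (14 - 24.6667)^2 = 113.7778
  (17 - 24.6667)^2 = 58.7778
  (41 - 24.6667)^2 = 266.7778
  (2 - 24.6667)^2 = 513.7778
  (43 - 24.6667)^2 = 336.1111
Step 3: Sum of squared deviations = 1570
Step 4: Sample variance = 1570 / 8 = 196.25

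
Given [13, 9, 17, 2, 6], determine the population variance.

27.44

Step 1: Compute the mean: (13 + 9 + 17 + 2 + 6) / 5 = 9.4
Step 2: Compute squared deviations from the mean:
  (13 - 9.4)^2 = 12.96
  (9 - 9.4)^2 = 0.16
  (17 - 9.4)^2 = 57.76
  (2 - 9.4)^2 = 54.76
  (6 - 9.4)^2 = 11.56
Step 3: Sum of squared deviations = 137.2
Step 4: Population variance = 137.2 / 5 = 27.44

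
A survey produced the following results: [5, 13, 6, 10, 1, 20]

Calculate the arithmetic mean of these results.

9.1667

Step 1: Sum all values: 5 + 13 + 6 + 10 + 1 + 20 = 55
Step 2: Count the number of values: n = 6
Step 3: Mean = sum / n = 55 / 6 = 9.1667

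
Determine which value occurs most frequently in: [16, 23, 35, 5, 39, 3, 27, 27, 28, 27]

27

Step 1: Count the frequency of each value:
  3: appears 1 time(s)
  5: appears 1 time(s)
  16: appears 1 time(s)
  23: appears 1 time(s)
  27: appears 3 time(s)
  28: appears 1 time(s)
  35: appears 1 time(s)
  39: appears 1 time(s)
Step 2: The value 27 appears most frequently (3 times).
Step 3: Mode = 27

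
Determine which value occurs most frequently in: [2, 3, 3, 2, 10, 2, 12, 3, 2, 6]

2

Step 1: Count the frequency of each value:
  2: appears 4 time(s)
  3: appears 3 time(s)
  6: appears 1 time(s)
  10: appears 1 time(s)
  12: appears 1 time(s)
Step 2: The value 2 appears most frequently (4 times).
Step 3: Mode = 2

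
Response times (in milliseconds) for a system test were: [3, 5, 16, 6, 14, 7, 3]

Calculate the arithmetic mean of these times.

7.7143

Step 1: Sum all values: 3 + 5 + 16 + 6 + 14 + 7 + 3 = 54
Step 2: Count the number of values: n = 7
Step 3: Mean = sum / n = 54 / 7 = 7.7143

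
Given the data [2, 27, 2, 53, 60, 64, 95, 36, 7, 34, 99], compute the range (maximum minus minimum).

97

Step 1: Identify the maximum value: max = 99
Step 2: Identify the minimum value: min = 2
Step 3: Range = max - min = 99 - 2 = 97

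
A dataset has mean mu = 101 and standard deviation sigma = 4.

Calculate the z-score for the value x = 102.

0.25

Step 1: Recall the z-score formula: z = (x - mu) / sigma
Step 2: Substitute values: z = (102 - 101) / 4
Step 3: z = 1 / 4 = 0.25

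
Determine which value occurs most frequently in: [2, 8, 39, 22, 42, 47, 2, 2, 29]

2

Step 1: Count the frequency of each value:
  2: appears 3 time(s)
  8: appears 1 time(s)
  22: appears 1 time(s)
  29: appears 1 time(s)
  39: appears 1 time(s)
  42: appears 1 time(s)
  47: appears 1 time(s)
Step 2: The value 2 appears most frequently (3 times).
Step 3: Mode = 2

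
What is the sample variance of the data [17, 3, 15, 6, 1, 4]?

44.6667

Step 1: Compute the mean: (17 + 3 + 15 + 6 + 1 + 4) / 6 = 7.6667
Step 2: Compute squared deviations from the mean:
  (17 - 7.6667)^2 = 87.1111
  (3 - 7.6667)^2 = 21.7778
  (15 - 7.6667)^2 = 53.7778
  (6 - 7.6667)^2 = 2.7778
  (1 - 7.6667)^2 = 44.4444
  (4 - 7.6667)^2 = 13.4444
Step 3: Sum of squared deviations = 223.3333
Step 4: Sample variance = 223.3333 / 5 = 44.6667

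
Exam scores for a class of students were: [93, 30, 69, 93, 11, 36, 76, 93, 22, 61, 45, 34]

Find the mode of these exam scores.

93

Step 1: Count the frequency of each value:
  11: appears 1 time(s)
  22: appears 1 time(s)
  30: appears 1 time(s)
  34: appears 1 time(s)
  36: appears 1 time(s)
  45: appears 1 time(s)
  61: appears 1 time(s)
  69: appears 1 time(s)
  76: appears 1 time(s)
  93: appears 3 time(s)
Step 2: The value 93 appears most frequently (3 times).
Step 3: Mode = 93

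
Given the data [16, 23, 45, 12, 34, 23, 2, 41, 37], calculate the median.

23

Step 1: Sort the data in ascending order: [2, 12, 16, 23, 23, 34, 37, 41, 45]
Step 2: The number of values is n = 9.
Step 3: Since n is odd, the median is the middle value at position 5: 23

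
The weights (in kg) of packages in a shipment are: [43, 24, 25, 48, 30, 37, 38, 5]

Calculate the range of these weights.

43

Step 1: Identify the maximum value: max = 48
Step 2: Identify the minimum value: min = 5
Step 3: Range = max - min = 48 - 5 = 43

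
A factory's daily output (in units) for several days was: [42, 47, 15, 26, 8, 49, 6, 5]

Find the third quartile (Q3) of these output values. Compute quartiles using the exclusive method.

45.75

Step 1: Sort the data: [5, 6, 8, 15, 26, 42, 47, 49]
Step 2: n = 8
Step 3: Using the exclusive quartile method:
  Q1 = 6.5
  Q2 (median) = 20.5
  Q3 = 45.75
  IQR = Q3 - Q1 = 45.75 - 6.5 = 39.25
Step 4: Q3 = 45.75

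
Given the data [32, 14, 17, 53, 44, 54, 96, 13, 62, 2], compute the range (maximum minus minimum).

94

Step 1: Identify the maximum value: max = 96
Step 2: Identify the minimum value: min = 2
Step 3: Range = max - min = 96 - 2 = 94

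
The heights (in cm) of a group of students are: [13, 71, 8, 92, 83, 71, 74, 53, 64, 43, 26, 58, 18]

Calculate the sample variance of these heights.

776.4744

Step 1: Compute the mean: (13 + 71 + 8 + 92 + 83 + 71 + 74 + 53 + 64 + 43 + 26 + 58 + 18) / 13 = 51.8462
Step 2: Compute squared deviations from the mean:
  (13 - 51.8462)^2 = 1509.0237
  (71 - 51.8462)^2 = 366.8698
  (8 - 51.8462)^2 = 1922.4852
  (92 - 51.8462)^2 = 1612.3314
  (83 - 51.8462)^2 = 970.5621
  (71 - 51.8462)^2 = 366.8698
  (74 - 51.8462)^2 = 490.7929
  (53 - 51.8462)^2 = 1.3314
  (64 - 51.8462)^2 = 147.716
  (43 - 51.8462)^2 = 78.2544
  (26 - 51.8462)^2 = 668.0237
  (58 - 51.8462)^2 = 37.8698
  (18 - 51.8462)^2 = 1145.5621
Step 3: Sum of squared deviations = 9317.6923
Step 4: Sample variance = 9317.6923 / 12 = 776.4744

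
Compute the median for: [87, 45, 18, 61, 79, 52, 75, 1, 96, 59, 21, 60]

59.5

Step 1: Sort the data in ascending order: [1, 18, 21, 45, 52, 59, 60, 61, 75, 79, 87, 96]
Step 2: The number of values is n = 12.
Step 3: Since n is even, the median is the average of positions 6 and 7:
  Median = (59 + 60) / 2 = 59.5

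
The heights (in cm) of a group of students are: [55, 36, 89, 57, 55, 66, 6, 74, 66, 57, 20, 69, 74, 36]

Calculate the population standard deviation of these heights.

21.8188

Step 1: Compute the mean: 54.2857
Step 2: Sum of squared deviations from the mean: 6664.8571
Step 3: Population variance = 6664.8571 / 14 = 476.0612
Step 4: Standard deviation = sqrt(476.0612) = 21.8188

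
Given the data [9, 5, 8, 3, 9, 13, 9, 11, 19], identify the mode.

9

Step 1: Count the frequency of each value:
  3: appears 1 time(s)
  5: appears 1 time(s)
  8: appears 1 time(s)
  9: appears 3 time(s)
  11: appears 1 time(s)
  13: appears 1 time(s)
  19: appears 1 time(s)
Step 2: The value 9 appears most frequently (3 times).
Step 3: Mode = 9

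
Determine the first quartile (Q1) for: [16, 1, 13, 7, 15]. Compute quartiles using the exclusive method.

4

Step 1: Sort the data: [1, 7, 13, 15, 16]
Step 2: n = 5
Step 3: Using the exclusive quartile method:
  Q1 = 4
  Q2 (median) = 13
  Q3 = 15.5
  IQR = Q3 - Q1 = 15.5 - 4 = 11.5
Step 4: Q1 = 4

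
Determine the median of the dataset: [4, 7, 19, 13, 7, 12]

9.5

Step 1: Sort the data in ascending order: [4, 7, 7, 12, 13, 19]
Step 2: The number of values is n = 6.
Step 3: Since n is even, the median is the average of positions 3 and 4:
  Median = (7 + 12) / 2 = 9.5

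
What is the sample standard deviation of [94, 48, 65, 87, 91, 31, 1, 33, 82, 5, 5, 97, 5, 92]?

38.4762

Step 1: Compute the mean: 52.5714
Step 2: Sum of squared deviations from the mean: 19245.4286
Step 3: Sample variance = 19245.4286 / 13 = 1480.4176
Step 4: Standard deviation = sqrt(1480.4176) = 38.4762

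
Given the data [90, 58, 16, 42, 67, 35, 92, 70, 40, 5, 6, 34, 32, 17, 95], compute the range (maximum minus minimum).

90

Step 1: Identify the maximum value: max = 95
Step 2: Identify the minimum value: min = 5
Step 3: Range = max - min = 95 - 5 = 90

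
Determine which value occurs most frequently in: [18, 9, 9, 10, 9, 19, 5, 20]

9

Step 1: Count the frequency of each value:
  5: appears 1 time(s)
  9: appears 3 time(s)
  10: appears 1 time(s)
  18: appears 1 time(s)
  19: appears 1 time(s)
  20: appears 1 time(s)
Step 2: The value 9 appears most frequently (3 times).
Step 3: Mode = 9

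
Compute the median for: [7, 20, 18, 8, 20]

18

Step 1: Sort the data in ascending order: [7, 8, 18, 20, 20]
Step 2: The number of values is n = 5.
Step 3: Since n is odd, the median is the middle value at position 3: 18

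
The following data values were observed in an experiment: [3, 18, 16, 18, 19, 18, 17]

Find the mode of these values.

18

Step 1: Count the frequency of each value:
  3: appears 1 time(s)
  16: appears 1 time(s)
  17: appears 1 time(s)
  18: appears 3 time(s)
  19: appears 1 time(s)
Step 2: The value 18 appears most frequently (3 times).
Step 3: Mode = 18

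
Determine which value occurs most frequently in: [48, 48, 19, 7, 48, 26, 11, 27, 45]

48

Step 1: Count the frequency of each value:
  7: appears 1 time(s)
  11: appears 1 time(s)
  19: appears 1 time(s)
  26: appears 1 time(s)
  27: appears 1 time(s)
  45: appears 1 time(s)
  48: appears 3 time(s)
Step 2: The value 48 appears most frequently (3 times).
Step 3: Mode = 48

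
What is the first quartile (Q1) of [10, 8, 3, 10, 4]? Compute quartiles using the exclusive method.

3.5

Step 1: Sort the data: [3, 4, 8, 10, 10]
Step 2: n = 5
Step 3: Using the exclusive quartile method:
  Q1 = 3.5
  Q2 (median) = 8
  Q3 = 10
  IQR = Q3 - Q1 = 10 - 3.5 = 6.5
Step 4: Q1 = 3.5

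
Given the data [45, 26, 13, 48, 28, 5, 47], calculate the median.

28

Step 1: Sort the data in ascending order: [5, 13, 26, 28, 45, 47, 48]
Step 2: The number of values is n = 7.
Step 3: Since n is odd, the median is the middle value at position 4: 28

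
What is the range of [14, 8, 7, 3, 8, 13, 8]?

11

Step 1: Identify the maximum value: max = 14
Step 2: Identify the minimum value: min = 3
Step 3: Range = max - min = 14 - 3 = 11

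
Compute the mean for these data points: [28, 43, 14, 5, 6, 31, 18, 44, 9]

22

Step 1: Sum all values: 28 + 43 + 14 + 5 + 6 + 31 + 18 + 44 + 9 = 198
Step 2: Count the number of values: n = 9
Step 3: Mean = sum / n = 198 / 9 = 22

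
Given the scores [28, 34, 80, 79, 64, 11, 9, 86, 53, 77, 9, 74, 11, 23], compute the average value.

45.5714

Step 1: Sum all values: 28 + 34 + 80 + 79 + 64 + 11 + 9 + 86 + 53 + 77 + 9 + 74 + 11 + 23 = 638
Step 2: Count the number of values: n = 14
Step 3: Mean = sum / n = 638 / 14 = 45.5714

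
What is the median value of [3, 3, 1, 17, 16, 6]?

4.5

Step 1: Sort the data in ascending order: [1, 3, 3, 6, 16, 17]
Step 2: The number of values is n = 6.
Step 3: Since n is even, the median is the average of positions 3 and 4:
  Median = (3 + 6) / 2 = 4.5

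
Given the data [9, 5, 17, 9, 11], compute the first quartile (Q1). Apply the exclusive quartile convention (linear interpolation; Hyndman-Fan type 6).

7

Step 1: Sort the data: [5, 9, 9, 11, 17]
Step 2: n = 5
Step 3: Using the exclusive quartile method:
  Q1 = 7
  Q2 (median) = 9
  Q3 = 14
  IQR = Q3 - Q1 = 14 - 7 = 7
Step 4: Q1 = 7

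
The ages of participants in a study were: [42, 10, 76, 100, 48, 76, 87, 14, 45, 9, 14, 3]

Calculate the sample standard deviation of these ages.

34.2646

Step 1: Compute the mean: 43.6667
Step 2: Sum of squared deviations from the mean: 12914.6667
Step 3: Sample variance = 12914.6667 / 11 = 1174.0606
Step 4: Standard deviation = sqrt(1174.0606) = 34.2646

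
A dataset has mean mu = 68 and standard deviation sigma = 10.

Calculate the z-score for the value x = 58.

-1

Step 1: Recall the z-score formula: z = (x - mu) / sigma
Step 2: Substitute values: z = (58 - 68) / 10
Step 3: z = -10 / 10 = -1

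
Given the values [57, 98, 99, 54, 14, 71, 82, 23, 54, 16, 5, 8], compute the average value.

48.4167

Step 1: Sum all values: 57 + 98 + 99 + 54 + 14 + 71 + 82 + 23 + 54 + 16 + 5 + 8 = 581
Step 2: Count the number of values: n = 12
Step 3: Mean = sum / n = 581 / 12 = 48.4167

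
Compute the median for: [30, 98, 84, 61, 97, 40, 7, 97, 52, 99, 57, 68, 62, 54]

61.5

Step 1: Sort the data in ascending order: [7, 30, 40, 52, 54, 57, 61, 62, 68, 84, 97, 97, 98, 99]
Step 2: The number of values is n = 14.
Step 3: Since n is even, the median is the average of positions 7 and 8:
  Median = (61 + 62) / 2 = 61.5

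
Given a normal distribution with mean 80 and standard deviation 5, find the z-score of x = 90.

2

Step 1: Recall the z-score formula: z = (x - mu) / sigma
Step 2: Substitute values: z = (90 - 80) / 5
Step 3: z = 10 / 5 = 2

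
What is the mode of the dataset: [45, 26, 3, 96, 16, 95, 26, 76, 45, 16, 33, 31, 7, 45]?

45

Step 1: Count the frequency of each value:
  3: appears 1 time(s)
  7: appears 1 time(s)
  16: appears 2 time(s)
  26: appears 2 time(s)
  31: appears 1 time(s)
  33: appears 1 time(s)
  45: appears 3 time(s)
  76: appears 1 time(s)
  95: appears 1 time(s)
  96: appears 1 time(s)
Step 2: The value 45 appears most frequently (3 times).
Step 3: Mode = 45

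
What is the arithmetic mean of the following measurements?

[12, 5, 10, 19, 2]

9.6

Step 1: Sum all values: 12 + 5 + 10 + 19 + 2 = 48
Step 2: Count the number of values: n = 5
Step 3: Mean = sum / n = 48 / 5 = 9.6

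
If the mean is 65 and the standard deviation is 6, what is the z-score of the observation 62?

-0.5

Step 1: Recall the z-score formula: z = (x - mu) / sigma
Step 2: Substitute values: z = (62 - 65) / 6
Step 3: z = -3 / 6 = -0.5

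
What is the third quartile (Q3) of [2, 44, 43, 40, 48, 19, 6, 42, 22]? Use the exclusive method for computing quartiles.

43.5

Step 1: Sort the data: [2, 6, 19, 22, 40, 42, 43, 44, 48]
Step 2: n = 9
Step 3: Using the exclusive quartile method:
  Q1 = 12.5
  Q2 (median) = 40
  Q3 = 43.5
  IQR = Q3 - Q1 = 43.5 - 12.5 = 31
Step 4: Q3 = 43.5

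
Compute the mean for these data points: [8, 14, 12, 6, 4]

8.8

Step 1: Sum all values: 8 + 14 + 12 + 6 + 4 = 44
Step 2: Count the number of values: n = 5
Step 3: Mean = sum / n = 44 / 5 = 8.8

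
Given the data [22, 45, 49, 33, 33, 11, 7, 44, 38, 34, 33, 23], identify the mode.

33

Step 1: Count the frequency of each value:
  7: appears 1 time(s)
  11: appears 1 time(s)
  22: appears 1 time(s)
  23: appears 1 time(s)
  33: appears 3 time(s)
  34: appears 1 time(s)
  38: appears 1 time(s)
  44: appears 1 time(s)
  45: appears 1 time(s)
  49: appears 1 time(s)
Step 2: The value 33 appears most frequently (3 times).
Step 3: Mode = 33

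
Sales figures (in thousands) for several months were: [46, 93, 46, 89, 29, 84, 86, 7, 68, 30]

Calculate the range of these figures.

86

Step 1: Identify the maximum value: max = 93
Step 2: Identify the minimum value: min = 7
Step 3: Range = max - min = 93 - 7 = 86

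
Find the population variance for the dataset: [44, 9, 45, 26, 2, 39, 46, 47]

280.9375

Step 1: Compute the mean: (44 + 9 + 45 + 26 + 2 + 39 + 46 + 47) / 8 = 32.25
Step 2: Compute squared deviations from the mean:
  (44 - 32.25)^2 = 138.0625
  (9 - 32.25)^2 = 540.5625
  (45 - 32.25)^2 = 162.5625
  (26 - 32.25)^2 = 39.0625
  (2 - 32.25)^2 = 915.0625
  (39 - 32.25)^2 = 45.5625
  (46 - 32.25)^2 = 189.0625
  (47 - 32.25)^2 = 217.5625
Step 3: Sum of squared deviations = 2247.5
Step 4: Population variance = 2247.5 / 8 = 280.9375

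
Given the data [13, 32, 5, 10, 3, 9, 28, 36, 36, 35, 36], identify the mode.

36

Step 1: Count the frequency of each value:
  3: appears 1 time(s)
  5: appears 1 time(s)
  9: appears 1 time(s)
  10: appears 1 time(s)
  13: appears 1 time(s)
  28: appears 1 time(s)
  32: appears 1 time(s)
  35: appears 1 time(s)
  36: appears 3 time(s)
Step 2: The value 36 appears most frequently (3 times).
Step 3: Mode = 36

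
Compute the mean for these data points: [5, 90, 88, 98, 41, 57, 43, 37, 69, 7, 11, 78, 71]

53.4615

Step 1: Sum all values: 5 + 90 + 88 + 98 + 41 + 57 + 43 + 37 + 69 + 7 + 11 + 78 + 71 = 695
Step 2: Count the number of values: n = 13
Step 3: Mean = sum / n = 695 / 13 = 53.4615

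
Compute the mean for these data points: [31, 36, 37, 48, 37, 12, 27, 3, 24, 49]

30.4

Step 1: Sum all values: 31 + 36 + 37 + 48 + 37 + 12 + 27 + 3 + 24 + 49 = 304
Step 2: Count the number of values: n = 10
Step 3: Mean = sum / n = 304 / 10 = 30.4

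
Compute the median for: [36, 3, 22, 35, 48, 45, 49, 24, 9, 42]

35.5

Step 1: Sort the data in ascending order: [3, 9, 22, 24, 35, 36, 42, 45, 48, 49]
Step 2: The number of values is n = 10.
Step 3: Since n is even, the median is the average of positions 5 and 6:
  Median = (35 + 36) / 2 = 35.5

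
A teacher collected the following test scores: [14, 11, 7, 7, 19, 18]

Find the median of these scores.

12.5

Step 1: Sort the data in ascending order: [7, 7, 11, 14, 18, 19]
Step 2: The number of values is n = 6.
Step 3: Since n is even, the median is the average of positions 3 and 4:
  Median = (11 + 14) / 2 = 12.5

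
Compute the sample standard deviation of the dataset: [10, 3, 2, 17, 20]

8.0808

Step 1: Compute the mean: 10.4
Step 2: Sum of squared deviations from the mean: 261.2
Step 3: Sample variance = 261.2 / 4 = 65.3
Step 4: Standard deviation = sqrt(65.3) = 8.0808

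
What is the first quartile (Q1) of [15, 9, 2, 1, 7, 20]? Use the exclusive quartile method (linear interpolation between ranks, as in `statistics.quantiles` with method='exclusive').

1.75

Step 1: Sort the data: [1, 2, 7, 9, 15, 20]
Step 2: n = 6
Step 3: Using the exclusive quartile method:
  Q1 = 1.75
  Q2 (median) = 8
  Q3 = 16.25
  IQR = Q3 - Q1 = 16.25 - 1.75 = 14.5
Step 4: Q1 = 1.75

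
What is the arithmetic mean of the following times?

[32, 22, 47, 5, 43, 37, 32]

31.1429

Step 1: Sum all values: 32 + 22 + 47 + 5 + 43 + 37 + 32 = 218
Step 2: Count the number of values: n = 7
Step 3: Mean = sum / n = 218 / 7 = 31.1429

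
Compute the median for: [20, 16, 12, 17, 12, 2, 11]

12

Step 1: Sort the data in ascending order: [2, 11, 12, 12, 16, 17, 20]
Step 2: The number of values is n = 7.
Step 3: Since n is odd, the median is the middle value at position 4: 12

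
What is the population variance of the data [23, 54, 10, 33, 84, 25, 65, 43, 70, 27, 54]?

480.4132

Step 1: Compute the mean: (23 + 54 + 10 + 33 + 84 + 25 + 65 + 43 + 70 + 27 + 54) / 11 = 44.3636
Step 2: Compute squared deviations from the mean:
  (23 - 44.3636)^2 = 456.405
  (54 - 44.3636)^2 = 92.8595
  (10 - 44.3636)^2 = 1180.8595
  (33 - 44.3636)^2 = 129.1322
  (84 - 44.3636)^2 = 1571.0413
  (25 - 44.3636)^2 = 374.9504
  (65 - 44.3636)^2 = 425.8595
  (43 - 44.3636)^2 = 1.8595
  (70 - 44.3636)^2 = 657.2231
  (27 - 44.3636)^2 = 301.4959
  (54 - 44.3636)^2 = 92.8595
Step 3: Sum of squared deviations = 5284.5455
Step 4: Population variance = 5284.5455 / 11 = 480.4132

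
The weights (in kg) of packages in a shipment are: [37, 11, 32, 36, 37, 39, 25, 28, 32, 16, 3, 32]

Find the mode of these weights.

32

Step 1: Count the frequency of each value:
  3: appears 1 time(s)
  11: appears 1 time(s)
  16: appears 1 time(s)
  25: appears 1 time(s)
  28: appears 1 time(s)
  32: appears 3 time(s)
  36: appears 1 time(s)
  37: appears 2 time(s)
  39: appears 1 time(s)
Step 2: The value 32 appears most frequently (3 times).
Step 3: Mode = 32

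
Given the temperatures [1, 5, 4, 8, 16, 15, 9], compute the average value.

8.2857

Step 1: Sum all values: 1 + 5 + 4 + 8 + 16 + 15 + 9 = 58
Step 2: Count the number of values: n = 7
Step 3: Mean = sum / n = 58 / 7 = 8.2857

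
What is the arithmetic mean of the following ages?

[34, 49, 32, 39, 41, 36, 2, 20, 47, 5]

30.5

Step 1: Sum all values: 34 + 49 + 32 + 39 + 41 + 36 + 2 + 20 + 47 + 5 = 305
Step 2: Count the number of values: n = 10
Step 3: Mean = sum / n = 305 / 10 = 30.5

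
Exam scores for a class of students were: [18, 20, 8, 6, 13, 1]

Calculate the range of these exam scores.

19

Step 1: Identify the maximum value: max = 20
Step 2: Identify the minimum value: min = 1
Step 3: Range = max - min = 20 - 1 = 19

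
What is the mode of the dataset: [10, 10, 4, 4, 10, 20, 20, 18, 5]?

10

Step 1: Count the frequency of each value:
  4: appears 2 time(s)
  5: appears 1 time(s)
  10: appears 3 time(s)
  18: appears 1 time(s)
  20: appears 2 time(s)
Step 2: The value 10 appears most frequently (3 times).
Step 3: Mode = 10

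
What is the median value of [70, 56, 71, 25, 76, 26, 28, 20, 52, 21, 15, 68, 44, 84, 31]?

44

Step 1: Sort the data in ascending order: [15, 20, 21, 25, 26, 28, 31, 44, 52, 56, 68, 70, 71, 76, 84]
Step 2: The number of values is n = 15.
Step 3: Since n is odd, the median is the middle value at position 8: 44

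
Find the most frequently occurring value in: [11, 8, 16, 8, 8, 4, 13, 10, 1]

8

Step 1: Count the frequency of each value:
  1: appears 1 time(s)
  4: appears 1 time(s)
  8: appears 3 time(s)
  10: appears 1 time(s)
  11: appears 1 time(s)
  13: appears 1 time(s)
  16: appears 1 time(s)
Step 2: The value 8 appears most frequently (3 times).
Step 3: Mode = 8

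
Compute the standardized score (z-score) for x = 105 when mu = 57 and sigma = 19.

2.5263

Step 1: Recall the z-score formula: z = (x - mu) / sigma
Step 2: Substitute values: z = (105 - 57) / 19
Step 3: z = 48 / 19 = 2.5263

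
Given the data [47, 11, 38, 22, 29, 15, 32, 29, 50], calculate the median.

29

Step 1: Sort the data in ascending order: [11, 15, 22, 29, 29, 32, 38, 47, 50]
Step 2: The number of values is n = 9.
Step 3: Since n is odd, the median is the middle value at position 5: 29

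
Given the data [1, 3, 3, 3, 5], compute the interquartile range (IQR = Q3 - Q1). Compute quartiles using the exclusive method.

2

Step 1: Sort the data: [1, 3, 3, 3, 5]
Step 2: n = 5
Step 3: Using the exclusive quartile method:
  Q1 = 2
  Q2 (median) = 3
  Q3 = 4
  IQR = Q3 - Q1 = 4 - 2 = 2
Step 4: IQR = 2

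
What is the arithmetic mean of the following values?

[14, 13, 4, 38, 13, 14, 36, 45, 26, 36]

23.9

Step 1: Sum all values: 14 + 13 + 4 + 38 + 13 + 14 + 36 + 45 + 26 + 36 = 239
Step 2: Count the number of values: n = 10
Step 3: Mean = sum / n = 239 / 10 = 23.9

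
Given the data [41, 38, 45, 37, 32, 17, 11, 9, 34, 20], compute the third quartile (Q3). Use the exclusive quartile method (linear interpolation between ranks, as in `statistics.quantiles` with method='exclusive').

38.75

Step 1: Sort the data: [9, 11, 17, 20, 32, 34, 37, 38, 41, 45]
Step 2: n = 10
Step 3: Using the exclusive quartile method:
  Q1 = 15.5
  Q2 (median) = 33
  Q3 = 38.75
  IQR = Q3 - Q1 = 38.75 - 15.5 = 23.25
Step 4: Q3 = 38.75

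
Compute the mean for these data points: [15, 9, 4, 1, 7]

7.2

Step 1: Sum all values: 15 + 9 + 4 + 1 + 7 = 36
Step 2: Count the number of values: n = 5
Step 3: Mean = sum / n = 36 / 5 = 7.2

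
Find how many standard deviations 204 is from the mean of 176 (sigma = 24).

1.1667

Step 1: Recall the z-score formula: z = (x - mu) / sigma
Step 2: Substitute values: z = (204 - 176) / 24
Step 3: z = 28 / 24 = 1.1667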